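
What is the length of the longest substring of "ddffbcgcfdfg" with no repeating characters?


Input: "ddffbcgcfdfg"
Sliding window (track last position of each char):
  Position 0 ('d'): window [0,0] length 1 -- new best
  Position 1 ('d'): repeat (last at 0), move window start to 1
  Position 1 ('d'): window [1,1] length 1
  Position 2 ('f'): window [1,2] length 2 -- new best
  Position 3 ('f'): repeat (last at 2), move window start to 3
  Position 3 ('f'): window [3,3] length 1
  Position 4 ('b'): window [3,4] length 2
  Position 5 ('c'): window [3,5] length 3 -- new best
  Position 6 ('g'): window [3,6] length 4 -- new best
  Position 7 ('c'): repeat (last at 5), move window start to 6
  Position 7 ('c'): window [6,7] length 2
  Position 8 ('f'): window [6,8] length 3
  Position 9 ('d'): window [6,9] length 4
  Position 10 ('f'): repeat (last at 8), move window start to 9
  Position 10 ('f'): window [9,10] length 2
  Position 11 ('g'): window [9,11] length 3
Longest substring with no repeats: "fbcg" with length 4

4


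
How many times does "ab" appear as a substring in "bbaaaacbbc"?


Searching for "ab" in "bbaaaacbbc"
Scanning each position:
  Position 0: "bb" => no
  Position 1: "ba" => no
  Position 2: "aa" => no
  Position 3: "aa" => no
  Position 4: "aa" => no
  Position 5: "ac" => no
  Position 6: "cb" => no
  Position 7: "bb" => no
  Position 8: "bc" => no
Total occurrences: 0

0


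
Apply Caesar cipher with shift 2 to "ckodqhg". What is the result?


Caesar cipher: shift "ckodqhg" by 2
  'c' (pos 2) + 2 = pos 4 = 'e'
  'k' (pos 10) + 2 = pos 12 = 'm'
  'o' (pos 14) + 2 = pos 16 = 'q'
  'd' (pos 3) + 2 = pos 5 = 'f'
  'q' (pos 16) + 2 = pos 18 = 's'
  'h' (pos 7) + 2 = pos 9 = 'j'
  'g' (pos 6) + 2 = pos 8 = 'i'
Result: emqfsji

emqfsji


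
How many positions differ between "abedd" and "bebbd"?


Comparing "abedd" and "bebbd" position by position:
  Position 0: 'a' vs 'b' => DIFFER
  Position 1: 'b' vs 'e' => DIFFER
  Position 2: 'e' vs 'b' => DIFFER
  Position 3: 'd' vs 'b' => DIFFER
  Position 4: 'd' vs 'd' => same
Positions that differ: 4

4


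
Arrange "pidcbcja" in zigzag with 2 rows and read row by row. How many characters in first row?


Zigzag "pidcbcja" into 2 rows:
Placing characters:
  'p' => row 0
  'i' => row 1
  'd' => row 0
  'c' => row 1
  'b' => row 0
  'c' => row 1
  'j' => row 0
  'a' => row 1
Rows:
  Row 0: "pdbj"
  Row 1: "icca"
First row length: 4

4


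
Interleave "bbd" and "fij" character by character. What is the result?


Interleaving "bbd" and "fij":
  Position 0: 'b' from first, 'f' from second => "bf"
  Position 1: 'b' from first, 'i' from second => "bi"
  Position 2: 'd' from first, 'j' from second => "dj"
Result: bfbidj

bfbidj


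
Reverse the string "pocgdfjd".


Input: pocgdfjd
Reading characters right to left:
  Position 7: 'd'
  Position 6: 'j'
  Position 5: 'f'
  Position 4: 'd'
  Position 3: 'g'
  Position 2: 'c'
  Position 1: 'o'
  Position 0: 'p'
Reversed: djfdgcop

djfdgcop


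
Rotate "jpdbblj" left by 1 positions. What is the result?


Input: "jpdbblj", rotate left by 1
First 1 characters: "j"
Remaining characters: "pdbblj"
Concatenate remaining + first: "pdbblj" + "j" = "pdbbljj"

pdbbljj


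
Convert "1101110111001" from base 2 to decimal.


Input: "1101110111001" in base 2
Positional expansion:
  Digit '1' (value 1) x 2^12 = 4096
  Digit '1' (value 1) x 2^11 = 2048
  Digit '0' (value 0) x 2^10 = 0
  Digit '1' (value 1) x 2^9 = 512
  Digit '1' (value 1) x 2^8 = 256
  Digit '1' (value 1) x 2^7 = 128
  Digit '0' (value 0) x 2^6 = 0
  Digit '1' (value 1) x 2^5 = 32
  Digit '1' (value 1) x 2^4 = 16
  Digit '1' (value 1) x 2^3 = 8
  Digit '0' (value 0) x 2^2 = 0
  Digit '0' (value 0) x 2^1 = 0
  Digit '1' (value 1) x 2^0 = 1
Sum = 7097

7097


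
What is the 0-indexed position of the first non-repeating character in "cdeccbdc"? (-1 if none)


Input: cdeccbdc
Character frequencies:
  'b': 1
  'c': 4
  'd': 2
  'e': 1
Scanning left to right for freq == 1:
  Position 0 ('c'): freq=4, skip
  Position 1 ('d'): freq=2, skip
  Position 2 ('e'): unique! => answer = 2

2


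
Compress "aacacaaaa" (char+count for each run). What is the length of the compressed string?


Input: aacacaaaa
Runs:
  'a' x 2 => "a2"
  'c' x 1 => "c1"
  'a' x 1 => "a1"
  'c' x 1 => "c1"
  'a' x 4 => "a4"
Compressed: "a2c1a1c1a4"
Compressed length: 10

10


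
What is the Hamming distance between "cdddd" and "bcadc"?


Comparing "cdddd" and "bcadc" position by position:
  Position 0: 'c' vs 'b' => differ
  Position 1: 'd' vs 'c' => differ
  Position 2: 'd' vs 'a' => differ
  Position 3: 'd' vs 'd' => same
  Position 4: 'd' vs 'c' => differ
Total differences (Hamming distance): 4

4


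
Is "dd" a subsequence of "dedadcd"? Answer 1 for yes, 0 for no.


Check if "dd" is a subsequence of "dedadcd"
Greedy scan:
  Position 0 ('d'): matches sub[0] = 'd'
  Position 1 ('e'): no match needed
  Position 2 ('d'): matches sub[1] = 'd'
  Position 3 ('a'): no match needed
  Position 4 ('d'): no match needed
  Position 5 ('c'): no match needed
  Position 6 ('d'): no match needed
All 2 characters matched => is a subsequence

1


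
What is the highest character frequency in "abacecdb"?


Input: abacecdb
Character counts:
  'a': 2
  'b': 2
  'c': 2
  'd': 1
  'e': 1
Maximum frequency: 2

2


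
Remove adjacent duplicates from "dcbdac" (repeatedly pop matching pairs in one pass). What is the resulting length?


Input: dcbdac
Stack-based adjacent duplicate removal:
  Read 'd': push. Stack: d
  Read 'c': push. Stack: dc
  Read 'b': push. Stack: dcb
  Read 'd': push. Stack: dcbd
  Read 'a': push. Stack: dcbda
  Read 'c': push. Stack: dcbdac
Final stack: "dcbdac" (length 6)

6


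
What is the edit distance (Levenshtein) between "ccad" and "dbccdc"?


Computing edit distance: "ccad" -> "dbccdc"
DP table:
           d    b    c    c    d    c
      0    1    2    3    4    5    6
  c   1    1    2    2    3    4    5
  c   2    2    2    2    2    3    4
  a   3    3    3    3    3    3    4
  d   4    3    4    4    4    3    4
Edit distance = dp[4][6] = 4

4


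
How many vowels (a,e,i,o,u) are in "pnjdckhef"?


Input: pnjdckhef
Checking each character:
  'p' at position 0: consonant
  'n' at position 1: consonant
  'j' at position 2: consonant
  'd' at position 3: consonant
  'c' at position 4: consonant
  'k' at position 5: consonant
  'h' at position 6: consonant
  'e' at position 7: vowel (running total: 1)
  'f' at position 8: consonant
Total vowels: 1

1


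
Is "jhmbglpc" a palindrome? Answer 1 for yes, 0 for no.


Input: jhmbglpc
Reversed: cplgbmhj
  Compare pos 0 ('j') with pos 7 ('c'): MISMATCH
  Compare pos 1 ('h') with pos 6 ('p'): MISMATCH
  Compare pos 2 ('m') with pos 5 ('l'): MISMATCH
  Compare pos 3 ('b') with pos 4 ('g'): MISMATCH
Result: not a palindrome

0


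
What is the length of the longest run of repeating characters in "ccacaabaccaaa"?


Input: "ccacaabaccaaa"
Scanning for longest run:
  Position 1 ('c'): continues run of 'c', length=2
  Position 2 ('a'): new char, reset run to 1
  Position 3 ('c'): new char, reset run to 1
  Position 4 ('a'): new char, reset run to 1
  Position 5 ('a'): continues run of 'a', length=2
  Position 6 ('b'): new char, reset run to 1
  Position 7 ('a'): new char, reset run to 1
  Position 8 ('c'): new char, reset run to 1
  Position 9 ('c'): continues run of 'c', length=2
  Position 10 ('a'): new char, reset run to 1
  Position 11 ('a'): continues run of 'a', length=2
  Position 12 ('a'): continues run of 'a', length=3
Longest run: 'a' with length 3

3


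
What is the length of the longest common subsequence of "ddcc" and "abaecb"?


LCS of "ddcc" and "abaecb"
DP table:
           a    b    a    e    c    b
      0    0    0    0    0    0    0
  d   0    0    0    0    0    0    0
  d   0    0    0    0    0    0    0
  c   0    0    0    0    0    1    1
  c   0    0    0    0    0    1    1
LCS length = dp[4][6] = 1

1


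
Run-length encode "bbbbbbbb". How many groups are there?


Input: bbbbbbbb
Scanning for consecutive runs:
  Group 1: 'b' x 8 (positions 0-7)
Total groups: 1

1


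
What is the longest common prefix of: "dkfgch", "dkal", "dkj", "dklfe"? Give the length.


Words: dkfgch, dkal, dkj, dklfe
  Position 0: all 'd' => match
  Position 1: all 'k' => match
  Position 2: ('f', 'a', 'j', 'l') => mismatch, stop
LCP = "dk" (length 2)

2


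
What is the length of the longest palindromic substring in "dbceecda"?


Input: "dbceecda"
Checking substrings for palindromes:
  [2:6] "ceec" (len 4) => palindrome
  [3:5] "ee" (len 2) => palindrome
Longest palindromic substring: "ceec" with length 4

4


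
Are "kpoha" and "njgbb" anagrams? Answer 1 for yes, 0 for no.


Strings: "kpoha", "njgbb"
Sorted first:  ahkop
Sorted second: bbgjn
Differ at position 0: 'a' vs 'b' => not anagrams

0


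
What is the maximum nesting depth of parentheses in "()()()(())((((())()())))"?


Input: "()()()(())((((())()())))"
Tracking depth:
  Position 0 '(': depth becomes 1
  Position 1 ')': depth becomes 0
  Position 2 '(': depth becomes 1
  Position 3 ')': depth becomes 0
  Position 4 '(': depth becomes 1
  Position 5 ')': depth becomes 0
  Position 6 '(': depth becomes 1
  Position 7 '(': depth becomes 2
  Position 8 ')': depth becomes 1
  Position 9 ')': depth becomes 0
  Position 10 '(': depth becomes 1
  Position 11 '(': depth becomes 2
  Position 12 '(': depth becomes 3
  Position 13 '(': depth becomes 4
  Position 14 '(': depth becomes 5
  Position 15 ')': depth becomes 4
  Position 16 ')': depth becomes 3
  Position 17 '(': depth becomes 4
  Position 18 ')': depth becomes 3
  Position 19 '(': depth becomes 4
  Position 20 ')': depth becomes 3
  Position 21 ')': depth becomes 2
  Position 22 ')': depth becomes 1
  Position 23 ')': depth becomes 0
Maximum depth reached: 5

5


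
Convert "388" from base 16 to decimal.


Input: "388" in base 16
Positional expansion:
  Digit '3' (value 3) x 16^2 = 768
  Digit '8' (value 8) x 16^1 = 128
  Digit '8' (value 8) x 16^0 = 8
Sum = 904

904


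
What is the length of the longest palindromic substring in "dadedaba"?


Input: "dadedaba"
Checking substrings for palindromes:
  [1:6] "adeda" (len 5) => palindrome
  [0:3] "dad" (len 3) => palindrome
  [2:5] "ded" (len 3) => palindrome
  [5:8] "aba" (len 3) => palindrome
Longest palindromic substring: "adeda" with length 5

5


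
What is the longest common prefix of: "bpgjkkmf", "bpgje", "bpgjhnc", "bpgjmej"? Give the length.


Words: bpgjkkmf, bpgje, bpgjhnc, bpgjmej
  Position 0: all 'b' => match
  Position 1: all 'p' => match
  Position 2: all 'g' => match
  Position 3: all 'j' => match
  Position 4: ('k', 'e', 'h', 'm') => mismatch, stop
LCP = "bpgj" (length 4)

4


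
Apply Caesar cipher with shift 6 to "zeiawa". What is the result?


Caesar cipher: shift "zeiawa" by 6
  'z' (pos 25) + 6 = pos 5 = 'f'
  'e' (pos 4) + 6 = pos 10 = 'k'
  'i' (pos 8) + 6 = pos 14 = 'o'
  'a' (pos 0) + 6 = pos 6 = 'g'
  'w' (pos 22) + 6 = pos 2 = 'c'
  'a' (pos 0) + 6 = pos 6 = 'g'
Result: fkogcg

fkogcg


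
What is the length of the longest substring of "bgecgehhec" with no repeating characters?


Input: "bgecgehhec"
Sliding window (track last position of each char):
  Position 0 ('b'): window [0,0] length 1 -- new best
  Position 1 ('g'): window [0,1] length 2 -- new best
  Position 2 ('e'): window [0,2] length 3 -- new best
  Position 3 ('c'): window [0,3] length 4 -- new best
  Position 4 ('g'): repeat (last at 1), move window start to 2
  Position 4 ('g'): window [2,4] length 3
  Position 5 ('e'): repeat (last at 2), move window start to 3
  Position 5 ('e'): window [3,5] length 3
  Position 6 ('h'): window [3,6] length 4
  Position 7 ('h'): repeat (last at 6), move window start to 7
  Position 7 ('h'): window [7,7] length 1
  Position 8 ('e'): window [7,8] length 2
  Position 9 ('c'): window [7,9] length 3
Longest substring with no repeats: "bgec" with length 4

4


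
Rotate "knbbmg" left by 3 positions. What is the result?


Input: "knbbmg", rotate left by 3
First 3 characters: "knb"
Remaining characters: "bmg"
Concatenate remaining + first: "bmg" + "knb" = "bmgknb"

bmgknb


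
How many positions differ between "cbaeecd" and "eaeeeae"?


Comparing "cbaeecd" and "eaeeeae" position by position:
  Position 0: 'c' vs 'e' => DIFFER
  Position 1: 'b' vs 'a' => DIFFER
  Position 2: 'a' vs 'e' => DIFFER
  Position 3: 'e' vs 'e' => same
  Position 4: 'e' vs 'e' => same
  Position 5: 'c' vs 'a' => DIFFER
  Position 6: 'd' vs 'e' => DIFFER
Positions that differ: 5

5


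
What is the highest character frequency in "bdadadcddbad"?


Input: bdadadcddbad
Character counts:
  'a': 3
  'b': 2
  'c': 1
  'd': 6
Maximum frequency: 6

6


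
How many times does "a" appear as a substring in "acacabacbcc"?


Searching for "a" in "acacabacbcc"
Scanning each position:
  Position 0: "a" => MATCH
  Position 1: "c" => no
  Position 2: "a" => MATCH
  Position 3: "c" => no
  Position 4: "a" => MATCH
  Position 5: "b" => no
  Position 6: "a" => MATCH
  Position 7: "c" => no
  Position 8: "b" => no
  Position 9: "c" => no
  Position 10: "c" => no
Total occurrences: 4

4


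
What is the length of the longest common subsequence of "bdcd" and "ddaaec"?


LCS of "bdcd" and "ddaaec"
DP table:
           d    d    a    a    e    c
      0    0    0    0    0    0    0
  b   0    0    0    0    0    0    0
  d   0    1    1    1    1    1    1
  c   0    1    1    1    1    1    2
  d   0    1    2    2    2    2    2
LCS length = dp[4][6] = 2

2


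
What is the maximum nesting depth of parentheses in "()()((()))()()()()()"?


Input: "()()((()))()()()()()"
Tracking depth:
  Position 0 '(': depth becomes 1
  Position 1 ')': depth becomes 0
  Position 2 '(': depth becomes 1
  Position 3 ')': depth becomes 0
  Position 4 '(': depth becomes 1
  Position 5 '(': depth becomes 2
  Position 6 '(': depth becomes 3
  Position 7 ')': depth becomes 2
  Position 8 ')': depth becomes 1
  Position 9 ')': depth becomes 0
  Position 10 '(': depth becomes 1
  Position 11 ')': depth becomes 0
  Position 12 '(': depth becomes 1
  Position 13 ')': depth becomes 0
  Position 14 '(': depth becomes 1
  Position 15 ')': depth becomes 0
  Position 16 '(': depth becomes 1
  Position 17 ')': depth becomes 0
  Position 18 '(': depth becomes 1
  Position 19 ')': depth becomes 0
Maximum depth reached: 3

3


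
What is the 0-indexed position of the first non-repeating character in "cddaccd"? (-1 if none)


Input: cddaccd
Character frequencies:
  'a': 1
  'c': 3
  'd': 3
Scanning left to right for freq == 1:
  Position 0 ('c'): freq=3, skip
  Position 1 ('d'): freq=3, skip
  Position 2 ('d'): freq=3, skip
  Position 3 ('a'): unique! => answer = 3

3


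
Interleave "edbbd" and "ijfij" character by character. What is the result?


Interleaving "edbbd" and "ijfij":
  Position 0: 'e' from first, 'i' from second => "ei"
  Position 1: 'd' from first, 'j' from second => "dj"
  Position 2: 'b' from first, 'f' from second => "bf"
  Position 3: 'b' from first, 'i' from second => "bi"
  Position 4: 'd' from first, 'j' from second => "dj"
Result: eidjbfbidj

eidjbfbidj


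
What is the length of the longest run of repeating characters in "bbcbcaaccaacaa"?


Input: "bbcbcaaccaacaa"
Scanning for longest run:
  Position 1 ('b'): continues run of 'b', length=2
  Position 2 ('c'): new char, reset run to 1
  Position 3 ('b'): new char, reset run to 1
  Position 4 ('c'): new char, reset run to 1
  Position 5 ('a'): new char, reset run to 1
  Position 6 ('a'): continues run of 'a', length=2
  Position 7 ('c'): new char, reset run to 1
  Position 8 ('c'): continues run of 'c', length=2
  Position 9 ('a'): new char, reset run to 1
  Position 10 ('a'): continues run of 'a', length=2
  Position 11 ('c'): new char, reset run to 1
  Position 12 ('a'): new char, reset run to 1
  Position 13 ('a'): continues run of 'a', length=2
Longest run: 'b' with length 2

2


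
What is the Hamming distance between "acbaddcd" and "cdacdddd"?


Comparing "acbaddcd" and "cdacdddd" position by position:
  Position 0: 'a' vs 'c' => differ
  Position 1: 'c' vs 'd' => differ
  Position 2: 'b' vs 'a' => differ
  Position 3: 'a' vs 'c' => differ
  Position 4: 'd' vs 'd' => same
  Position 5: 'd' vs 'd' => same
  Position 6: 'c' vs 'd' => differ
  Position 7: 'd' vs 'd' => same
Total differences (Hamming distance): 5

5


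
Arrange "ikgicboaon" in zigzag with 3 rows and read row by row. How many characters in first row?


Zigzag "ikgicboaon" into 3 rows:
Placing characters:
  'i' => row 0
  'k' => row 1
  'g' => row 2
  'i' => row 1
  'c' => row 0
  'b' => row 1
  'o' => row 2
  'a' => row 1
  'o' => row 0
  'n' => row 1
Rows:
  Row 0: "ico"
  Row 1: "kiban"
  Row 2: "go"
First row length: 3

3


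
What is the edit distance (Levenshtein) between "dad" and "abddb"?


Computing edit distance: "dad" -> "abddb"
DP table:
           a    b    d    d    b
      0    1    2    3    4    5
  d   1    1    2    2    3    4
  a   2    1    2    3    3    4
  d   3    2    2    2    3    4
Edit distance = dp[3][5] = 4

4


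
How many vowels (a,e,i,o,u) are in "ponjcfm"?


Input: ponjcfm
Checking each character:
  'p' at position 0: consonant
  'o' at position 1: vowel (running total: 1)
  'n' at position 2: consonant
  'j' at position 3: consonant
  'c' at position 4: consonant
  'f' at position 5: consonant
  'm' at position 6: consonant
Total vowels: 1

1


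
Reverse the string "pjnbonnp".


Input: pjnbonnp
Reading characters right to left:
  Position 7: 'p'
  Position 6: 'n'
  Position 5: 'n'
  Position 4: 'o'
  Position 3: 'b'
  Position 2: 'n'
  Position 1: 'j'
  Position 0: 'p'
Reversed: pnnobnjp

pnnobnjp


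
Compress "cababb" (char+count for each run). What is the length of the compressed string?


Input: cababb
Runs:
  'c' x 1 => "c1"
  'a' x 1 => "a1"
  'b' x 1 => "b1"
  'a' x 1 => "a1"
  'b' x 2 => "b2"
Compressed: "c1a1b1a1b2"
Compressed length: 10

10


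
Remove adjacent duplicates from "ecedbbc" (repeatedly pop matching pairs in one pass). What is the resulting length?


Input: ecedbbc
Stack-based adjacent duplicate removal:
  Read 'e': push. Stack: e
  Read 'c': push. Stack: ec
  Read 'e': push. Stack: ece
  Read 'd': push. Stack: eced
  Read 'b': push. Stack: ecedb
  Read 'b': matches stack top 'b' => pop. Stack: eced
  Read 'c': push. Stack: ecedc
Final stack: "ecedc" (length 5)

5


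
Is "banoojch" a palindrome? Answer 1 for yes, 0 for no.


Input: banoojch
Reversed: hcjoonab
  Compare pos 0 ('b') with pos 7 ('h'): MISMATCH
  Compare pos 1 ('a') with pos 6 ('c'): MISMATCH
  Compare pos 2 ('n') with pos 5 ('j'): MISMATCH
  Compare pos 3 ('o') with pos 4 ('o'): match
Result: not a palindrome

0


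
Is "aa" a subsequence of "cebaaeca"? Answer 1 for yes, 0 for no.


Check if "aa" is a subsequence of "cebaaeca"
Greedy scan:
  Position 0 ('c'): no match needed
  Position 1 ('e'): no match needed
  Position 2 ('b'): no match needed
  Position 3 ('a'): matches sub[0] = 'a'
  Position 4 ('a'): matches sub[1] = 'a'
  Position 5 ('e'): no match needed
  Position 6 ('c'): no match needed
  Position 7 ('a'): no match needed
All 2 characters matched => is a subsequence

1


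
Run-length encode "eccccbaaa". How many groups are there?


Input: eccccbaaa
Scanning for consecutive runs:
  Group 1: 'e' x 1 (positions 0-0)
  Group 2: 'c' x 4 (positions 1-4)
  Group 3: 'b' x 1 (positions 5-5)
  Group 4: 'a' x 3 (positions 6-8)
Total groups: 4

4


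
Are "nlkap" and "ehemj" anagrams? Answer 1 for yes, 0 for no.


Strings: "nlkap", "ehemj"
Sorted first:  aklnp
Sorted second: eehjm
Differ at position 0: 'a' vs 'e' => not anagrams

0


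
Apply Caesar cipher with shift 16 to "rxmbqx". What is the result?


Caesar cipher: shift "rxmbqx" by 16
  'r' (pos 17) + 16 = pos 7 = 'h'
  'x' (pos 23) + 16 = pos 13 = 'n'
  'm' (pos 12) + 16 = pos 2 = 'c'
  'b' (pos 1) + 16 = pos 17 = 'r'
  'q' (pos 16) + 16 = pos 6 = 'g'
  'x' (pos 23) + 16 = pos 13 = 'n'
Result: hncrgn

hncrgn


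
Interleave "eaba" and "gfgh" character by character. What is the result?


Interleaving "eaba" and "gfgh":
  Position 0: 'e' from first, 'g' from second => "eg"
  Position 1: 'a' from first, 'f' from second => "af"
  Position 2: 'b' from first, 'g' from second => "bg"
  Position 3: 'a' from first, 'h' from second => "ah"
Result: egafbgah

egafbgah


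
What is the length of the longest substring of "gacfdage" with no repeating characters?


Input: "gacfdage"
Sliding window (track last position of each char):
  Position 0 ('g'): window [0,0] length 1 -- new best
  Position 1 ('a'): window [0,1] length 2 -- new best
  Position 2 ('c'): window [0,2] length 3 -- new best
  Position 3 ('f'): window [0,3] length 4 -- new best
  Position 4 ('d'): window [0,4] length 5 -- new best
  Position 5 ('a'): repeat (last at 1), move window start to 2
  Position 5 ('a'): window [2,5] length 4
  Position 6 ('g'): window [2,6] length 5
  Position 7 ('e'): window [2,7] length 6 -- new best
Longest substring with no repeats: "cfdage" with length 6

6


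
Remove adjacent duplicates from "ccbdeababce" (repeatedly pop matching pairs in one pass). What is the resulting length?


Input: ccbdeababce
Stack-based adjacent duplicate removal:
  Read 'c': push. Stack: c
  Read 'c': matches stack top 'c' => pop. Stack: (empty)
  Read 'b': push. Stack: b
  Read 'd': push. Stack: bd
  Read 'e': push. Stack: bde
  Read 'a': push. Stack: bdea
  Read 'b': push. Stack: bdeab
  Read 'a': push. Stack: bdeaba
  Read 'b': push. Stack: bdeabab
  Read 'c': push. Stack: bdeababc
  Read 'e': push. Stack: bdeababce
Final stack: "bdeababce" (length 9)

9


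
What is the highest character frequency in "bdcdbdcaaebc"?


Input: bdcdbdcaaebc
Character counts:
  'a': 2
  'b': 3
  'c': 3
  'd': 3
  'e': 1
Maximum frequency: 3

3


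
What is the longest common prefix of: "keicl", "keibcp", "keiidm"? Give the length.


Words: keicl, keibcp, keiidm
  Position 0: all 'k' => match
  Position 1: all 'e' => match
  Position 2: all 'i' => match
  Position 3: ('c', 'b', 'i') => mismatch, stop
LCP = "kei" (length 3)

3


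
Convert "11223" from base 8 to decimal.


Input: "11223" in base 8
Positional expansion:
  Digit '1' (value 1) x 8^4 = 4096
  Digit '1' (value 1) x 8^3 = 512
  Digit '2' (value 2) x 8^2 = 128
  Digit '2' (value 2) x 8^1 = 16
  Digit '3' (value 3) x 8^0 = 3
Sum = 4755

4755


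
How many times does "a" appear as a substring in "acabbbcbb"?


Searching for "a" in "acabbbcbb"
Scanning each position:
  Position 0: "a" => MATCH
  Position 1: "c" => no
  Position 2: "a" => MATCH
  Position 3: "b" => no
  Position 4: "b" => no
  Position 5: "b" => no
  Position 6: "c" => no
  Position 7: "b" => no
  Position 8: "b" => no
Total occurrences: 2

2


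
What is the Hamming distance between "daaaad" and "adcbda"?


Comparing "daaaad" and "adcbda" position by position:
  Position 0: 'd' vs 'a' => differ
  Position 1: 'a' vs 'd' => differ
  Position 2: 'a' vs 'c' => differ
  Position 3: 'a' vs 'b' => differ
  Position 4: 'a' vs 'd' => differ
  Position 5: 'd' vs 'a' => differ
Total differences (Hamming distance): 6

6


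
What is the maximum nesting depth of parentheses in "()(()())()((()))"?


Input: "()(()())()((()))"
Tracking depth:
  Position 0 '(': depth becomes 1
  Position 1 ')': depth becomes 0
  Position 2 '(': depth becomes 1
  Position 3 '(': depth becomes 2
  Position 4 ')': depth becomes 1
  Position 5 '(': depth becomes 2
  Position 6 ')': depth becomes 1
  Position 7 ')': depth becomes 0
  Position 8 '(': depth becomes 1
  Position 9 ')': depth becomes 0
  Position 10 '(': depth becomes 1
  Position 11 '(': depth becomes 2
  Position 12 '(': depth becomes 3
  Position 13 ')': depth becomes 2
  Position 14 ')': depth becomes 1
  Position 15 ')': depth becomes 0
Maximum depth reached: 3

3


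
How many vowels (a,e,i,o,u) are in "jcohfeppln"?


Input: jcohfeppln
Checking each character:
  'j' at position 0: consonant
  'c' at position 1: consonant
  'o' at position 2: vowel (running total: 1)
  'h' at position 3: consonant
  'f' at position 4: consonant
  'e' at position 5: vowel (running total: 2)
  'p' at position 6: consonant
  'p' at position 7: consonant
  'l' at position 8: consonant
  'n' at position 9: consonant
Total vowels: 2

2


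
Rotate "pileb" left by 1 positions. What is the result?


Input: "pileb", rotate left by 1
First 1 characters: "p"
Remaining characters: "ileb"
Concatenate remaining + first: "ileb" + "p" = "ilebp"

ilebp


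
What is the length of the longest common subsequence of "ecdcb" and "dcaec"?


LCS of "ecdcb" and "dcaec"
DP table:
           d    c    a    e    c
      0    0    0    0    0    0
  e   0    0    0    0    1    1
  c   0    0    1    1    1    2
  d   0    1    1    1    1    2
  c   0    1    2    2    2    2
  b   0    1    2    2    2    2
LCS length = dp[5][5] = 2

2


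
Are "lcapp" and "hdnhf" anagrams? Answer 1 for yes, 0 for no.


Strings: "lcapp", "hdnhf"
Sorted first:  aclpp
Sorted second: dfhhn
Differ at position 0: 'a' vs 'd' => not anagrams

0


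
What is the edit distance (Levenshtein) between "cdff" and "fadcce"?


Computing edit distance: "cdff" -> "fadcce"
DP table:
           f    a    d    c    c    e
      0    1    2    3    4    5    6
  c   1    1    2    3    3    4    5
  d   2    2    2    2    3    4    5
  f   3    2    3    3    3    4    5
  f   4    3    3    4    4    4    5
Edit distance = dp[4][6] = 5

5


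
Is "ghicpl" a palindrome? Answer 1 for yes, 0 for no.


Input: ghicpl
Reversed: lpcihg
  Compare pos 0 ('g') with pos 5 ('l'): MISMATCH
  Compare pos 1 ('h') with pos 4 ('p'): MISMATCH
  Compare pos 2 ('i') with pos 3 ('c'): MISMATCH
Result: not a palindrome

0


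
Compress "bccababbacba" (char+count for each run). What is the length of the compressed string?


Input: bccababbacba
Runs:
  'b' x 1 => "b1"
  'c' x 2 => "c2"
  'a' x 1 => "a1"
  'b' x 1 => "b1"
  'a' x 1 => "a1"
  'b' x 2 => "b2"
  'a' x 1 => "a1"
  'c' x 1 => "c1"
  'b' x 1 => "b1"
  'a' x 1 => "a1"
Compressed: "b1c2a1b1a1b2a1c1b1a1"
Compressed length: 20

20


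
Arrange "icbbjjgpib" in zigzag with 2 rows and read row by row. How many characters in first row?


Zigzag "icbbjjgpib" into 2 rows:
Placing characters:
  'i' => row 0
  'c' => row 1
  'b' => row 0
  'b' => row 1
  'j' => row 0
  'j' => row 1
  'g' => row 0
  'p' => row 1
  'i' => row 0
  'b' => row 1
Rows:
  Row 0: "ibjgi"
  Row 1: "cbjpb"
First row length: 5

5


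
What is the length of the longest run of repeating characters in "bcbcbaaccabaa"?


Input: "bcbcbaaccabaa"
Scanning for longest run:
  Position 1 ('c'): new char, reset run to 1
  Position 2 ('b'): new char, reset run to 1
  Position 3 ('c'): new char, reset run to 1
  Position 4 ('b'): new char, reset run to 1
  Position 5 ('a'): new char, reset run to 1
  Position 6 ('a'): continues run of 'a', length=2
  Position 7 ('c'): new char, reset run to 1
  Position 8 ('c'): continues run of 'c', length=2
  Position 9 ('a'): new char, reset run to 1
  Position 10 ('b'): new char, reset run to 1
  Position 11 ('a'): new char, reset run to 1
  Position 12 ('a'): continues run of 'a', length=2
Longest run: 'a' with length 2

2


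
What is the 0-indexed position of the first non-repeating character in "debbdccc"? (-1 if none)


Input: debbdccc
Character frequencies:
  'b': 2
  'c': 3
  'd': 2
  'e': 1
Scanning left to right for freq == 1:
  Position 0 ('d'): freq=2, skip
  Position 1 ('e'): unique! => answer = 1

1


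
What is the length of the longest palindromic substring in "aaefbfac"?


Input: "aaefbfac"
Checking substrings for palindromes:
  [3:6] "fbf" (len 3) => palindrome
  [0:2] "aa" (len 2) => palindrome
Longest palindromic substring: "fbf" with length 3

3


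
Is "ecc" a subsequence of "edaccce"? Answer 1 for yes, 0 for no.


Check if "ecc" is a subsequence of "edaccce"
Greedy scan:
  Position 0 ('e'): matches sub[0] = 'e'
  Position 1 ('d'): no match needed
  Position 2 ('a'): no match needed
  Position 3 ('c'): matches sub[1] = 'c'
  Position 4 ('c'): matches sub[2] = 'c'
  Position 5 ('c'): no match needed
  Position 6 ('e'): no match needed
All 3 characters matched => is a subsequence

1


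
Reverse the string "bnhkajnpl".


Input: bnhkajnpl
Reading characters right to left:
  Position 8: 'l'
  Position 7: 'p'
  Position 6: 'n'
  Position 5: 'j'
  Position 4: 'a'
  Position 3: 'k'
  Position 2: 'h'
  Position 1: 'n'
  Position 0: 'b'
Reversed: lpnjakhnb

lpnjakhnb


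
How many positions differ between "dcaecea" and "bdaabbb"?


Comparing "dcaecea" and "bdaabbb" position by position:
  Position 0: 'd' vs 'b' => DIFFER
  Position 1: 'c' vs 'd' => DIFFER
  Position 2: 'a' vs 'a' => same
  Position 3: 'e' vs 'a' => DIFFER
  Position 4: 'c' vs 'b' => DIFFER
  Position 5: 'e' vs 'b' => DIFFER
  Position 6: 'a' vs 'b' => DIFFER
Positions that differ: 6

6


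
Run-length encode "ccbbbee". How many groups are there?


Input: ccbbbee
Scanning for consecutive runs:
  Group 1: 'c' x 2 (positions 0-1)
  Group 2: 'b' x 3 (positions 2-4)
  Group 3: 'e' x 2 (positions 5-6)
Total groups: 3

3


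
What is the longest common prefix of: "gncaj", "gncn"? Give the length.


Words: gncaj, gncn
  Position 0: all 'g' => match
  Position 1: all 'n' => match
  Position 2: all 'c' => match
  Position 3: ('a', 'n') => mismatch, stop
LCP = "gnc" (length 3)

3


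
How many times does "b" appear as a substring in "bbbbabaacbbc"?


Searching for "b" in "bbbbabaacbbc"
Scanning each position:
  Position 0: "b" => MATCH
  Position 1: "b" => MATCH
  Position 2: "b" => MATCH
  Position 3: "b" => MATCH
  Position 4: "a" => no
  Position 5: "b" => MATCH
  Position 6: "a" => no
  Position 7: "a" => no
  Position 8: "c" => no
  Position 9: "b" => MATCH
  Position 10: "b" => MATCH
  Position 11: "c" => no
Total occurrences: 7

7


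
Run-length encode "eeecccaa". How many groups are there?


Input: eeecccaa
Scanning for consecutive runs:
  Group 1: 'e' x 3 (positions 0-2)
  Group 2: 'c' x 3 (positions 3-5)
  Group 3: 'a' x 2 (positions 6-7)
Total groups: 3

3


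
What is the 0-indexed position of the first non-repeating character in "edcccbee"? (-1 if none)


Input: edcccbee
Character frequencies:
  'b': 1
  'c': 3
  'd': 1
  'e': 3
Scanning left to right for freq == 1:
  Position 0 ('e'): freq=3, skip
  Position 1 ('d'): unique! => answer = 1

1


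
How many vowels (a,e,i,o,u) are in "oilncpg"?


Input: oilncpg
Checking each character:
  'o' at position 0: vowel (running total: 1)
  'i' at position 1: vowel (running total: 2)
  'l' at position 2: consonant
  'n' at position 3: consonant
  'c' at position 4: consonant
  'p' at position 5: consonant
  'g' at position 6: consonant
Total vowels: 2

2


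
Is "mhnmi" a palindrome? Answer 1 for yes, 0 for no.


Input: mhnmi
Reversed: imnhm
  Compare pos 0 ('m') with pos 4 ('i'): MISMATCH
  Compare pos 1 ('h') with pos 3 ('m'): MISMATCH
Result: not a palindrome

0


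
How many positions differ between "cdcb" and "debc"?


Comparing "cdcb" and "debc" position by position:
  Position 0: 'c' vs 'd' => DIFFER
  Position 1: 'd' vs 'e' => DIFFER
  Position 2: 'c' vs 'b' => DIFFER
  Position 3: 'b' vs 'c' => DIFFER
Positions that differ: 4

4


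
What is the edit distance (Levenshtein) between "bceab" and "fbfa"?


Computing edit distance: "bceab" -> "fbfa"
DP table:
           f    b    f    a
      0    1    2    3    4
  b   1    1    1    2    3
  c   2    2    2    2    3
  e   3    3    3    3    3
  a   4    4    4    4    3
  b   5    5    4    5    4
Edit distance = dp[5][4] = 4

4


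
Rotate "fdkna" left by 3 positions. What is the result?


Input: "fdkna", rotate left by 3
First 3 characters: "fdk"
Remaining characters: "na"
Concatenate remaining + first: "na" + "fdk" = "nafdk"

nafdk


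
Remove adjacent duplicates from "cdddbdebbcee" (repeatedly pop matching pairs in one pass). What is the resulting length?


Input: cdddbdebbcee
Stack-based adjacent duplicate removal:
  Read 'c': push. Stack: c
  Read 'd': push. Stack: cd
  Read 'd': matches stack top 'd' => pop. Stack: c
  Read 'd': push. Stack: cd
  Read 'b': push. Stack: cdb
  Read 'd': push. Stack: cdbd
  Read 'e': push. Stack: cdbde
  Read 'b': push. Stack: cdbdeb
  Read 'b': matches stack top 'b' => pop. Stack: cdbde
  Read 'c': push. Stack: cdbdec
  Read 'e': push. Stack: cdbdece
  Read 'e': matches stack top 'e' => pop. Stack: cdbdec
Final stack: "cdbdec" (length 6)

6


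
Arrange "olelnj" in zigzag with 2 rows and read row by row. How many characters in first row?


Zigzag "olelnj" into 2 rows:
Placing characters:
  'o' => row 0
  'l' => row 1
  'e' => row 0
  'l' => row 1
  'n' => row 0
  'j' => row 1
Rows:
  Row 0: "oen"
  Row 1: "llj"
First row length: 3

3


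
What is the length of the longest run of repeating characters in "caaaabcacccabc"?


Input: "caaaabcacccabc"
Scanning for longest run:
  Position 1 ('a'): new char, reset run to 1
  Position 2 ('a'): continues run of 'a', length=2
  Position 3 ('a'): continues run of 'a', length=3
  Position 4 ('a'): continues run of 'a', length=4
  Position 5 ('b'): new char, reset run to 1
  Position 6 ('c'): new char, reset run to 1
  Position 7 ('a'): new char, reset run to 1
  Position 8 ('c'): new char, reset run to 1
  Position 9 ('c'): continues run of 'c', length=2
  Position 10 ('c'): continues run of 'c', length=3
  Position 11 ('a'): new char, reset run to 1
  Position 12 ('b'): new char, reset run to 1
  Position 13 ('c'): new char, reset run to 1
Longest run: 'a' with length 4

4


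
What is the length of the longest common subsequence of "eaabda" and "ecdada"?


LCS of "eaabda" and "ecdada"
DP table:
           e    c    d    a    d    a
      0    0    0    0    0    0    0
  e   0    1    1    1    1    1    1
  a   0    1    1    1    2    2    2
  a   0    1    1    1    2    2    3
  b   0    1    1    1    2    2    3
  d   0    1    1    2    2    3    3
  a   0    1    1    2    3    3    4
LCS length = dp[6][6] = 4

4


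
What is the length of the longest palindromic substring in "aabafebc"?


Input: "aabafebc"
Checking substrings for palindromes:
  [1:4] "aba" (len 3) => palindrome
  [0:2] "aa" (len 2) => palindrome
Longest palindromic substring: "aba" with length 3

3


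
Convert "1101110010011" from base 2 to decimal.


Input: "1101110010011" in base 2
Positional expansion:
  Digit '1' (value 1) x 2^12 = 4096
  Digit '1' (value 1) x 2^11 = 2048
  Digit '0' (value 0) x 2^10 = 0
  Digit '1' (value 1) x 2^9 = 512
  Digit '1' (value 1) x 2^8 = 256
  Digit '1' (value 1) x 2^7 = 128
  Digit '0' (value 0) x 2^6 = 0
  Digit '0' (value 0) x 2^5 = 0
  Digit '1' (value 1) x 2^4 = 16
  Digit '0' (value 0) x 2^3 = 0
  Digit '0' (value 0) x 2^2 = 0
  Digit '1' (value 1) x 2^1 = 2
  Digit '1' (value 1) x 2^0 = 1
Sum = 7059

7059


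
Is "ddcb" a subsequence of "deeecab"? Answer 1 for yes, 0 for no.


Check if "ddcb" is a subsequence of "deeecab"
Greedy scan:
  Position 0 ('d'): matches sub[0] = 'd'
  Position 1 ('e'): no match needed
  Position 2 ('e'): no match needed
  Position 3 ('e'): no match needed
  Position 4 ('c'): no match needed
  Position 5 ('a'): no match needed
  Position 6 ('b'): no match needed
Only matched 1/4 characters => not a subsequence

0


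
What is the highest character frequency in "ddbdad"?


Input: ddbdad
Character counts:
  'a': 1
  'b': 1
  'd': 4
Maximum frequency: 4

4


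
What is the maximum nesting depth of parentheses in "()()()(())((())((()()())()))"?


Input: "()()()(())((())((()()())()))"
Tracking depth:
  Position 0 '(': depth becomes 1
  Position 1 ')': depth becomes 0
  Position 2 '(': depth becomes 1
  Position 3 ')': depth becomes 0
  Position 4 '(': depth becomes 1
  Position 5 ')': depth becomes 0
  Position 6 '(': depth becomes 1
  Position 7 '(': depth becomes 2
  Position 8 ')': depth becomes 1
  Position 9 ')': depth becomes 0
  Position 10 '(': depth becomes 1
  Position 11 '(': depth becomes 2
  Position 12 '(': depth becomes 3
  Position 13 ')': depth becomes 2
  Position 14 ')': depth becomes 1
  Position 15 '(': depth becomes 2
  Position 16 '(': depth becomes 3
  Position 17 '(': depth becomes 4
  Position 18 ')': depth becomes 3
  Position 19 '(': depth becomes 4
  Position 20 ')': depth becomes 3
  Position 21 '(': depth becomes 4
  Position 22 ')': depth becomes 3
  Position 23 ')': depth becomes 2
  Position 24 '(': depth becomes 3
  Position 25 ')': depth becomes 2
  Position 26 ')': depth becomes 1
  Position 27 ')': depth becomes 0
Maximum depth reached: 4

4


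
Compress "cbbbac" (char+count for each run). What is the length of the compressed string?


Input: cbbbac
Runs:
  'c' x 1 => "c1"
  'b' x 3 => "b3"
  'a' x 1 => "a1"
  'c' x 1 => "c1"
Compressed: "c1b3a1c1"
Compressed length: 8

8


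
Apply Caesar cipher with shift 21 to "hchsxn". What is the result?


Caesar cipher: shift "hchsxn" by 21
  'h' (pos 7) + 21 = pos 2 = 'c'
  'c' (pos 2) + 21 = pos 23 = 'x'
  'h' (pos 7) + 21 = pos 2 = 'c'
  's' (pos 18) + 21 = pos 13 = 'n'
  'x' (pos 23) + 21 = pos 18 = 's'
  'n' (pos 13) + 21 = pos 8 = 'i'
Result: cxcnsi

cxcnsi


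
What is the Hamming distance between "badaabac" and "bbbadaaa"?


Comparing "badaabac" and "bbbadaaa" position by position:
  Position 0: 'b' vs 'b' => same
  Position 1: 'a' vs 'b' => differ
  Position 2: 'd' vs 'b' => differ
  Position 3: 'a' vs 'a' => same
  Position 4: 'a' vs 'd' => differ
  Position 5: 'b' vs 'a' => differ
  Position 6: 'a' vs 'a' => same
  Position 7: 'c' vs 'a' => differ
Total differences (Hamming distance): 5

5


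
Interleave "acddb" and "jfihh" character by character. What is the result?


Interleaving "acddb" and "jfihh":
  Position 0: 'a' from first, 'j' from second => "aj"
  Position 1: 'c' from first, 'f' from second => "cf"
  Position 2: 'd' from first, 'i' from second => "di"
  Position 3: 'd' from first, 'h' from second => "dh"
  Position 4: 'b' from first, 'h' from second => "bh"
Result: ajcfdidhbh

ajcfdidhbh


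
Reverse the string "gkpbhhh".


Input: gkpbhhh
Reading characters right to left:
  Position 6: 'h'
  Position 5: 'h'
  Position 4: 'h'
  Position 3: 'b'
  Position 2: 'p'
  Position 1: 'k'
  Position 0: 'g'
Reversed: hhhbpkg

hhhbpkg


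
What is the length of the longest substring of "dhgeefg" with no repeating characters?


Input: "dhgeefg"
Sliding window (track last position of each char):
  Position 0 ('d'): window [0,0] length 1 -- new best
  Position 1 ('h'): window [0,1] length 2 -- new best
  Position 2 ('g'): window [0,2] length 3 -- new best
  Position 3 ('e'): window [0,3] length 4 -- new best
  Position 4 ('e'): repeat (last at 3), move window start to 4
  Position 4 ('e'): window [4,4] length 1
  Position 5 ('f'): window [4,5] length 2
  Position 6 ('g'): window [4,6] length 3
Longest substring with no repeats: "dhge" with length 4

4


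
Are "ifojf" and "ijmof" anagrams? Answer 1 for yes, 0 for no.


Strings: "ifojf", "ijmof"
Sorted first:  ffijo
Sorted second: fijmo
Differ at position 1: 'f' vs 'i' => not anagrams

0


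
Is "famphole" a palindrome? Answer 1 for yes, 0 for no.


Input: famphole
Reversed: elohpmaf
  Compare pos 0 ('f') with pos 7 ('e'): MISMATCH
  Compare pos 1 ('a') with pos 6 ('l'): MISMATCH
  Compare pos 2 ('m') with pos 5 ('o'): MISMATCH
  Compare pos 3 ('p') with pos 4 ('h'): MISMATCH
Result: not a palindrome

0


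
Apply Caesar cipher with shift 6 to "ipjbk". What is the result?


Caesar cipher: shift "ipjbk" by 6
  'i' (pos 8) + 6 = pos 14 = 'o'
  'p' (pos 15) + 6 = pos 21 = 'v'
  'j' (pos 9) + 6 = pos 15 = 'p'
  'b' (pos 1) + 6 = pos 7 = 'h'
  'k' (pos 10) + 6 = pos 16 = 'q'
Result: ovphq

ovphq


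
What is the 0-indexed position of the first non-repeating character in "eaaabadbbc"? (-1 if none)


Input: eaaabadbbc
Character frequencies:
  'a': 4
  'b': 3
  'c': 1
  'd': 1
  'e': 1
Scanning left to right for freq == 1:
  Position 0 ('e'): unique! => answer = 0

0
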